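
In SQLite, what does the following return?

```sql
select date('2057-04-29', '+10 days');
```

April 2057 has 30 days; 1 remain after the 29th, so 2 days reach 2057-05-01.
Advancing 8 more days within May lands on 2057-05-09.

2057-05-09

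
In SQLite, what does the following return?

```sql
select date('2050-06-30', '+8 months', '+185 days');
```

Adding +8 months to 2050-06-30 targets 2051-02-30. February 2051 has only 28 days, so SQLite normalizes the 2-day overflow forward to 2051-03-02.
Applying '+185 days' to 2051-03-02: counting 185 days forward gives 2051-09-03.

2051-09-03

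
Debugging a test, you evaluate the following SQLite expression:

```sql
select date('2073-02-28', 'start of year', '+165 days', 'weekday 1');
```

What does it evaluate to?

2073-06-19

`start of year` rewinds 2073-02-28 to 2073-01-01.
Applying '+165 days' to 2073-01-01: counting 165 days forward gives 2073-06-15.
`weekday 1` advances to the next Monday; 2073-06-15 is a Thursday, so it moves forward to 2073-06-19.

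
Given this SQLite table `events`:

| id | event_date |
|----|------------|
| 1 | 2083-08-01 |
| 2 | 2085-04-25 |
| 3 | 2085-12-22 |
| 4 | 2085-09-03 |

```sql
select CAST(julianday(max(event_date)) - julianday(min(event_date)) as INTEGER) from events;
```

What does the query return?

MIN = 2083-08-01, MAX = 2085-12-22.
30 days remain in August 2083 after the 1st (31 − 1).
Full months from September 2083 through November 2085 contribute their day counts.
Then 22 days into December 2085.
Total: 30 + 30 + 31 + 30 + 31 + 31 + 29 + 31 + 30 + 31 + 30 + 31 + 31 + 30 + 31 + 30 + 31 + 31 + 28 + 31 + 30 + 31 + 30 + 31 + 31 + 30 + 31 + 30 + 22 = 874.

874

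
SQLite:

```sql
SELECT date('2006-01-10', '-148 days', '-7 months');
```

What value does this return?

2005-01-15

Applying '-148 days' to 2006-01-10: counting 148 days back gives 2005-08-15.
Adding -7 months to 2005-08-15 gives 2005-01-15.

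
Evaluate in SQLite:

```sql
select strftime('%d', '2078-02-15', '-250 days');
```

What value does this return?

10

First apply '-250 days': 2078-02-15 → 2077-06-10.
`%d` extracts the 2-digit day of month: 10.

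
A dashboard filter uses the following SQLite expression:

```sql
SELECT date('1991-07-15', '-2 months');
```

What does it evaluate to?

Adding -2 months to 1991-07-15 gives 1991-05-15.

1991-05-15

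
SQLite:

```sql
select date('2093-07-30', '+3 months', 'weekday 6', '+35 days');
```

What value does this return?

Adding +3 months to 2093-07-30 gives 2093-10-30.
`weekday 6` advances to the next Saturday; 2093-10-30 is a Friday, so it moves forward to 2093-10-31.
October 2093 has 31 days; 0 remain after the 31st, so 1 days reach 2093-11-01.
November 2093 has 30 days; 29 remain after the 1st, so 30 days reach 2093-12-01.
Advancing 4 more days within December lands on 2093-12-05.

2093-12-05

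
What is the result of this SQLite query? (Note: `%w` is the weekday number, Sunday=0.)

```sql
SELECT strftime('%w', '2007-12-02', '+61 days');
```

First apply '+61 days': 2007-12-02 → 2008-02-01.
2008-02-01 is a Friday; with Sunday=0 that is 5.

5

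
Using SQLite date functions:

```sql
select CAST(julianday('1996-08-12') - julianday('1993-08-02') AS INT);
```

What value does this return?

1106

29 days remain in August 1993 after the 2nd (31 − 2).
Full months from September 1993 through July 1996 contribute their day counts.
Then 12 days into August 1996.
Total: 29 + 30 + 31 + 30 + 31 + 31 + 28 + 31 + 30 + 31 + 30 + 31 + 31 + 30 + 31 + 30 + 31 + 31 + 28 + 31 + 30 + 31 + 30 + 31 + 31 + 30 + 31 + 30 + 31 + 31 + 29 + 31 + 30 + 31 + 30 + 31 + 12 = 1106.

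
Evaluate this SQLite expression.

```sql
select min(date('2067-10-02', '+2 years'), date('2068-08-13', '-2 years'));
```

date('2067-10-02', '+2 years') → 2069-10-02.
date('2068-08-13', '-2 years') → 2066-08-13.
Earlier of the two is 2066-08-13.

2066-08-13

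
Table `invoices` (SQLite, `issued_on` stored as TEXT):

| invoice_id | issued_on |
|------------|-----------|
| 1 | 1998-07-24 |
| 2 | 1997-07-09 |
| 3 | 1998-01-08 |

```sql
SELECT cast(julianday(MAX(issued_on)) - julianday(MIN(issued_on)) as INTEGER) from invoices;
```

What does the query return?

380

MIN = 1997-07-09, MAX = 1998-07-24.
22 days remain in July 1997 after the 9th (31 − 9).
Full months from August 1997 through June 1998 contribute their day counts.
Then 24 days into July 1998.
Total: 22 + 31 + 30 + 31 + 30 + 31 + 31 + 28 + 31 + 30 + 31 + 30 + 24 = 380.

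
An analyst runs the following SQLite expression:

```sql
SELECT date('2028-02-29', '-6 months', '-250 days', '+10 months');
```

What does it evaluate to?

2027-10-22

Adding -6 months to 2028-02-29 gives 2027-08-29.
Applying '-250 days' to 2027-08-29: counting 250 days back gives 2026-12-22.
Adding +10 months to 2026-12-22 gives 2027-10-22.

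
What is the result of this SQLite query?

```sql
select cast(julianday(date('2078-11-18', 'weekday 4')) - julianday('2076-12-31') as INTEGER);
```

693

`weekday 4` advances to the next Thursday; 2078-11-18 is a Friday, so it moves forward to 2078-11-24.
0 days remain in December 2076 after the 31st (31 − 31).
Full months from January 2077 through October 2078 contribute their day counts.
Then 24 days into November 2078.
Total: 0 + 31 + 28 + 31 + 30 + 31 + 30 + 31 + 31 + 30 + 31 + 30 + 31 + 31 + 28 + 31 + 30 + 31 + 30 + 31 + 31 + 30 + 31 + 24 = 693.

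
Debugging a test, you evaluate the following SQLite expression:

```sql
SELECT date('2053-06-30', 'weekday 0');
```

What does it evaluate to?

`weekday 0` advances to the next Sunday; 2053-06-30 is a Monday, so it moves forward to 2053-07-06.

2053-07-06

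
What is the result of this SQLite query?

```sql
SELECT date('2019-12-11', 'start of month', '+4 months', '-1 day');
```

`start of month` rewinds 2019-12-11 to 2019-12-01.
Adding +4 months to 2019-12-01 gives 2020-04-01.
Going back 1 day from 2020-04-01 reaches 2020-03-31 (last day of March, 31 days).

2020-03-31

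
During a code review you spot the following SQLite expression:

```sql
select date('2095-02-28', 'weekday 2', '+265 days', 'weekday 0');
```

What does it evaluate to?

`weekday 2` advances to the next Tuesday; 2095-02-28 is a Monday, so it moves forward to 2095-03-01.
Applying '+265 days' to 2095-03-01: counting 265 days forward gives 2095-11-21.
`weekday 0` advances to the next Sunday; 2095-11-21 is a Monday, so it moves forward to 2095-11-27.

2095-11-27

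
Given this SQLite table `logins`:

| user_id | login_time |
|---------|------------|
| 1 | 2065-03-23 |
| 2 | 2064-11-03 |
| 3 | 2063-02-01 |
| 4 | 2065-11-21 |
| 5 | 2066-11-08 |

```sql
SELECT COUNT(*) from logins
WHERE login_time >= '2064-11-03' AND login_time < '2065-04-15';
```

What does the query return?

Rows in [2064-11-03, 2065-04-15): 2065-03-23, 2064-11-03 → 2 rows.

2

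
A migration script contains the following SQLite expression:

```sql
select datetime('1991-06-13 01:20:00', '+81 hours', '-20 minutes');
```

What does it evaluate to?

1991-06-16 10:00:00

+81 hours from 1991-06-13 01:20:00 is 1991-06-16 10:20:00 (crosses midnight).
-20 minutes from 1991-06-16 10:20:00 is 1991-06-16 10:00:00.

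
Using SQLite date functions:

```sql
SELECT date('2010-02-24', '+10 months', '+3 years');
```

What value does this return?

2013-12-24

Adding +10 months to 2010-02-24 gives 2010-12-24.
Adding +3 years to 2010-12-24 gives 2013-12-24.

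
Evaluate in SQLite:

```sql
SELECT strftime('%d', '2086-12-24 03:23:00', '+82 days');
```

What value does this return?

16

First apply '+82 days': 2086-12-24 03:23:00 → 2087-03-16 03:23:00.
`%d` extracts the 2-digit day of month: 16.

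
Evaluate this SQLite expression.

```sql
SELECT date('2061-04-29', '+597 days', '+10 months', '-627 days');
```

2062-01-28

Applying '+597 days' to 2061-04-29: counting 597 days forward gives 2062-12-17.
Adding +10 months to 2062-12-17 gives 2063-10-17.
Applying '-627 days' to 2063-10-17: counting 627 days back gives 2062-01-28.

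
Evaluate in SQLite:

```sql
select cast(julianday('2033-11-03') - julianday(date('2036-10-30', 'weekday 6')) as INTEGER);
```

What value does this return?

`weekday 6` advances to the next Saturday; 2036-10-30 is a Thursday, so it moves forward to 2036-11-01.
27 days remain in November 2033 after the 3rd (30 − 3).
Full months from December 2033 through October 2036 contribute their day counts.
Then 1 day into November 2036.
Total: 27 + 31 + 31 + 28 + 31 + 30 + 31 + 30 + 31 + 31 + 30 + 31 + 30 + 31 + 31 + 28 + 31 + 30 + 31 + 30 + 31 + 31 + 30 + 31 + 30 + 31 + 31 + 29 + 31 + 30 + 31 + 30 + 31 + 31 + 30 + 31 + 1 = 1094.
The subtraction is earlier − later, so the result is −1094 → -1094.

-1094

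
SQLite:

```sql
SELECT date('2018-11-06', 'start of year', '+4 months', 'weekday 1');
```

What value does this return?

`start of year` rewinds 2018-11-06 to 2018-01-01.
Adding +4 months to 2018-01-01 gives 2018-05-01.
`weekday 1` advances to the next Monday; 2018-05-01 is a Tuesday, so it moves forward to 2018-05-07.

2018-05-07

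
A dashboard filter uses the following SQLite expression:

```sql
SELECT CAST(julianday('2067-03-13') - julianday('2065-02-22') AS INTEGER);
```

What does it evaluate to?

6 days remain in February 2065 after the 22nd (28 − 22).
Full months from March 2065 through February 2067 contribute their day counts.
Then 13 days into March 2067.
Total: 6 + 31 + 30 + 31 + 30 + 31 + 31 + 30 + 31 + 30 + 31 + 31 + 28 + 31 + 30 + 31 + 30 + 31 + 31 + 30 + 31 + 30 + 31 + 31 + 28 + 13 = 749.

749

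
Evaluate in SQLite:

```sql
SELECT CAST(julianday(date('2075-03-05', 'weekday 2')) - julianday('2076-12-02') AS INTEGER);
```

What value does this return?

`weekday 2` advances to the next Tuesday; 2075-03-05 is already a Tuesday, so it stays at 2075-03-05.
26 days remain in March 2075 after the 5th (31 − 5).
Full months from April 2075 through November 2076 contribute their day counts.
Then 2 days into December 2076.
Total: 26 + 30 + 31 + 30 + 31 + 31 + 30 + 31 + 30 + 31 + 31 + 29 + 31 + 30 + 31 + 30 + 31 + 31 + 30 + 31 + 30 + 2 = 638.
The subtraction is earlier − later, so the result is −638 → -638.

-638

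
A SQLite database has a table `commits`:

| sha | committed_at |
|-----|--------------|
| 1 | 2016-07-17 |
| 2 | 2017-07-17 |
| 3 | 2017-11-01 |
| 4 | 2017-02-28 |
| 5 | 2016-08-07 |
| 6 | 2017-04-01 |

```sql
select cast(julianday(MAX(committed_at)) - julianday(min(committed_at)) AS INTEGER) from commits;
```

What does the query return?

472

MIN = 2016-07-17, MAX = 2017-11-01.
14 days remain in July 2016 after the 17th (31 − 17).
Full months from August 2016 through October 2017 contribute their day counts.
Then 1 day into November 2017.
Total: 14 + 31 + 30 + 31 + 30 + 31 + 31 + 28 + 31 + 30 + 31 + 30 + 31 + 31 + 30 + 31 + 1 = 472.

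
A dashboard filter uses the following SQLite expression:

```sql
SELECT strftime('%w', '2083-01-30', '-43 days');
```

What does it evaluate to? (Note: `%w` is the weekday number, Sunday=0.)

5

First apply '-43 days': 2083-01-30 → 2082-12-18.
2082-12-18 is a Friday; with Sunday=0 that is 5.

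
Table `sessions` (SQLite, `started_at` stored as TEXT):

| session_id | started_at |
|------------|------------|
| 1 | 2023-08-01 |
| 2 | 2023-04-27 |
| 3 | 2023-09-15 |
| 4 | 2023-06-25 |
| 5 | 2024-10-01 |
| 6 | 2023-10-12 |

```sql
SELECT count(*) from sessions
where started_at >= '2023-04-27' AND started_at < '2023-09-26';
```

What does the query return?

Rows in [2023-04-27, 2023-09-26): 2023-08-01, 2023-04-27, 2023-09-15, 2023-06-25 → 4 rows.

4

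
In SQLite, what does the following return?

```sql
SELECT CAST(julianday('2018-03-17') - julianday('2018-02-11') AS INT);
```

17 days remain in February 2018 after the 11th (28 − 11).
Then 17 days into March 2018.
Total: 17 + 17 = 34.

34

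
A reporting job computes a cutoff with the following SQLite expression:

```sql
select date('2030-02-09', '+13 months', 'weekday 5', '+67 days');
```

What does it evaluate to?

Adding +13 months to 2030-02-09 gives 2031-03-09.
`weekday 5` advances to the next Friday; 2031-03-09 is a Sunday, so it moves forward to 2031-03-14.
Applying '+67 days' to 2031-03-14: counting 67 days forward gives 2031-05-20.

2031-05-20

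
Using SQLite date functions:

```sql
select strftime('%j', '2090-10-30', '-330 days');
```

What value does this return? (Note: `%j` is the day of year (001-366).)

338

First apply '-330 days': 2090-10-30 → 2089-12-04.
Day-of-year for 2089-12-04: days since 2089-01-01 inclusive = 338, zero-padded to 338.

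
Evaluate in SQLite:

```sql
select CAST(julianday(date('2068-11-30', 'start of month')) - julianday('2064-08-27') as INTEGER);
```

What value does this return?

1527

`start of month` rewinds 2068-11-30 to 2068-11-01.
4 days remain in August 2064 after the 27th (31 − 27).
Full months from September 2064 through October 2068 contribute their day counts.
Then 1 day into November 2068.
Total: 4 + 30 + 31 + 30 + 31 + 31 + 28 + 31 + 30 + 31 + 30 + 31 + 31 + 30 + 31 + 30 + 31 + 31 + 28 + 31 + 30 + 31 + 30 + 31 + 31 + 30 + 31 + 30 + 31 + 31 + 28 + 31 + 30 + 31 + 30 + 31 + 31 + 30 + 31 + 30 + 31 + 31 + 29 + 31 + 30 + 31 + 30 + 31 + 31 + 30 + 31 + 1 = 1527.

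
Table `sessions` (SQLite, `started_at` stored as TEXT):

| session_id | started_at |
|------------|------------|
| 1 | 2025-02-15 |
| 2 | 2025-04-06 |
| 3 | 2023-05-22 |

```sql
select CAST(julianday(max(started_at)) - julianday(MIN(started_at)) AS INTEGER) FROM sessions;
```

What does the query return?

MIN = 2023-05-22, MAX = 2025-04-06.
9 days remain in May 2023 after the 22nd (31 − 22).
Full months from June 2023 through March 2025 contribute their day counts.
Then 6 days into April 2025.
Total: 9 + 30 + 31 + 31 + 30 + 31 + 30 + 31 + 31 + 29 + 31 + 30 + 31 + 30 + 31 + 31 + 30 + 31 + 30 + 31 + 31 + 28 + 31 + 6 = 685.

685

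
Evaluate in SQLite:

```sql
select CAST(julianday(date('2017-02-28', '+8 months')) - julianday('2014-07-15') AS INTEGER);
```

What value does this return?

1201

Adding +8 months to 2017-02-28 gives 2017-10-28.
16 days remain in July 2014 after the 15th (31 − 15).
Full months from August 2014 through September 2017 contribute their day counts.
Then 28 days into October 2017.
Total: 16 + 31 + 30 + 31 + 30 + 31 + 31 + 28 + 31 + 30 + 31 + 30 + 31 + 31 + 30 + 31 + 30 + 31 + 31 + 29 + 31 + 30 + 31 + 30 + 31 + 31 + 30 + 31 + 30 + 31 + 31 + 28 + 31 + 30 + 31 + 30 + 31 + 31 + 30 + 28 = 1201.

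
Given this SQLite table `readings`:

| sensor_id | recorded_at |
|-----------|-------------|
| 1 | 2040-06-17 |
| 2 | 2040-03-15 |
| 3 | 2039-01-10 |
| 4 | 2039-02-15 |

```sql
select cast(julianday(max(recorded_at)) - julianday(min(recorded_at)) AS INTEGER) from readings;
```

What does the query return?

524

MIN = 2039-01-10, MAX = 2040-06-17.
21 days remain in January 2039 after the 10th (31 − 10).
Full months from February 2039 through May 2040 contribute their day counts.
Then 17 days into June 2040.
Total: 21 + 28 + 31 + 30 + 31 + 30 + 31 + 31 + 30 + 31 + 30 + 31 + 31 + 29 + 31 + 30 + 31 + 17 = 524.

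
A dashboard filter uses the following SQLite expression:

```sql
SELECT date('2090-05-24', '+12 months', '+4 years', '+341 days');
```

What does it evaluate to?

2096-04-29

Adding +12 months to 2090-05-24 gives 2091-05-24.
Adding +4 years to 2091-05-24 gives 2095-05-24.
Applying '+341 days' to 2095-05-24: counting 341 days forward gives 2096-04-29.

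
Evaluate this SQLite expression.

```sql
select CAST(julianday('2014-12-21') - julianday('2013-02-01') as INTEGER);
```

688

27 days remain in February 2013 after the 1st (28 − 1).
Full months from March 2013 through November 2014 contribute their day counts.
Then 21 days into December 2014.
Total: 27 + 31 + 30 + 31 + 30 + 31 + 31 + 30 + 31 + 30 + 31 + 31 + 28 + 31 + 30 + 31 + 30 + 31 + 31 + 30 + 31 + 30 + 21 = 688.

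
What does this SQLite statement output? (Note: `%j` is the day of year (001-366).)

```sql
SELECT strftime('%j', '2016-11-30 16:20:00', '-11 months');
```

364

First apply '-11 months': 2016-11-30 16:20:00 → 2015-12-30 16:20:00.
Day-of-year for 2015-12-30: days since 2015-01-01 inclusive = 364, zero-padded to 364.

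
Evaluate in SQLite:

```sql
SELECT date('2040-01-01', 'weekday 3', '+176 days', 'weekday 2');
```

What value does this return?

2040-07-03

`weekday 3` advances to the next Wednesday; 2040-01-01 is a Sunday, so it moves forward to 2040-01-04.
Applying '+176 days' to 2040-01-04: counting 176 days forward gives 2040-06-28.
`weekday 2` advances to the next Tuesday; 2040-06-28 is a Thursday, so it moves forward to 2040-07-03.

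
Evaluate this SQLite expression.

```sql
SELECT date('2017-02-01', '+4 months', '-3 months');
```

Adding +4 months to 2017-02-01 gives 2017-06-01.
Adding -3 months to 2017-06-01 gives 2017-03-01.

2017-03-01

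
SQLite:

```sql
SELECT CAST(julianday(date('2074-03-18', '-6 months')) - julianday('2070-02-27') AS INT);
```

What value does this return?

Adding -6 months to 2074-03-18 gives 2073-09-18.
1 day remains in February 2070 after the 27th (28 − 27).
Full months from March 2070 through August 2073 contribute their day counts.
Then 18 days into September 2073.
Total: 1 + 31 + 30 + 31 + 30 + 31 + 31 + 30 + 31 + 30 + 31 + 31 + 28 + 31 + 30 + 31 + 30 + 31 + 31 + 30 + 31 + 30 + 31 + 31 + 29 + 31 + 30 + 31 + 30 + 31 + 31 + 30 + 31 + 30 + 31 + 31 + 28 + 31 + 30 + 31 + 30 + 31 + 31 + 18 = 1299.

1299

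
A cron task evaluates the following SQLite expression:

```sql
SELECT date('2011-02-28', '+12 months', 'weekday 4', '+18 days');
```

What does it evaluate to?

2012-03-19

Adding +12 months to 2011-02-28 gives 2012-02-28.
`weekday 4` advances to the next Thursday; 2012-02-28 is a Tuesday, so it moves forward to 2012-03-01.
Advancing 18 more days within March lands on 2012-03-19.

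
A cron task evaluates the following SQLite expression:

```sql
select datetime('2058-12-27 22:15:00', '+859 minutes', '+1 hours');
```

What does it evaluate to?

2058-12-28 13:34:00

859 minutes = 14h 19m; +859 minutes from 2058-12-27 22:15:00 is 2058-12-28 12:34:00 (crosses midnight).
+1 hours from 2058-12-28 12:34:00 is 2058-12-28 13:34:00.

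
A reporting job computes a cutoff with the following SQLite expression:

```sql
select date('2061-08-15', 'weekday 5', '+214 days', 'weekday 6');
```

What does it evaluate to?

`weekday 5` advances to the next Friday; 2061-08-15 is a Monday, so it moves forward to 2061-08-19.
Applying '+214 days' to 2061-08-19: counting 214 days forward gives 2062-03-21.
`weekday 6` advances to the next Saturday; 2062-03-21 is a Tuesday, so it moves forward to 2062-03-25.

2062-03-25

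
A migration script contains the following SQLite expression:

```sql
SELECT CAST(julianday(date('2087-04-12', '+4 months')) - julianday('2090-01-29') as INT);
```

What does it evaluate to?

-901

Adding +4 months to 2087-04-12 gives 2087-08-12.
19 days remain in August 2087 after the 12th (31 − 12).
Full months from September 2087 through December 2089 contribute their day counts.
Then 29 days into January 2090.
Total: 19 + 30 + 31 + 30 + 31 + 31 + 29 + 31 + 30 + 31 + 30 + 31 + 31 + 30 + 31 + 30 + 31 + 31 + 28 + 31 + 30 + 31 + 30 + 31 + 31 + 30 + 31 + 30 + 31 + 29 = 901.
The subtraction is earlier − later, so the result is −901 → -901.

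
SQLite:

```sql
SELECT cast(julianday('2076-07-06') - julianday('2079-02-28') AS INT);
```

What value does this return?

-967

25 days remain in July 2076 after the 6th (31 − 6).
Full months from August 2076 through January 2079 contribute their day counts.
Then 28 days into February 2079.
Total: 25 + 31 + 30 + 31 + 30 + 31 + 31 + 28 + 31 + 30 + 31 + 30 + 31 + 31 + 30 + 31 + 30 + 31 + 31 + 28 + 31 + 30 + 31 + 30 + 31 + 31 + 30 + 31 + 30 + 31 + 31 + 28 = 967.
The subtraction is earlier − later, so the result is −967 → -967.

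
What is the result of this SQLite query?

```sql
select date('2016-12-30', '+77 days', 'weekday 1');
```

2017-03-20

Applying '+77 days' to 2016-12-30: counting 77 days forward gives 2017-03-17.
`weekday 1` advances to the next Monday; 2017-03-17 is a Friday, so it moves forward to 2017-03-20.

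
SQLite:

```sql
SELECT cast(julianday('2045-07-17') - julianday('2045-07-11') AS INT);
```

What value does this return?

Both dates are in July 2045: 17 − 11 = 6.

6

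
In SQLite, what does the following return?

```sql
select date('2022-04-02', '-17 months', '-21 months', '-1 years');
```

2018-02-02

Adding -17 months to 2022-04-02 gives 2020-11-02.
Adding -21 months to 2020-11-02 gives 2019-02-02.
Adding -1 year to 2019-02-02 gives 2018-02-02.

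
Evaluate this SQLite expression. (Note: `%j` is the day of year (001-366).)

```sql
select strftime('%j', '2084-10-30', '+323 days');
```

261

First apply '+323 days': 2084-10-30 → 2085-09-18.
Day-of-year for 2085-09-18: days since 2085-01-01 inclusive = 261, zero-padded to 261.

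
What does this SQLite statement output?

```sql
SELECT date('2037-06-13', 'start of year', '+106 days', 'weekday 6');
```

2037-04-18

`start of year` rewinds 2037-06-13 to 2037-01-01.
Applying '+106 days' to 2037-01-01: counting 106 days forward gives 2037-04-17.
`weekday 6` advances to the next Saturday; 2037-04-17 is a Friday, so it moves forward to 2037-04-18.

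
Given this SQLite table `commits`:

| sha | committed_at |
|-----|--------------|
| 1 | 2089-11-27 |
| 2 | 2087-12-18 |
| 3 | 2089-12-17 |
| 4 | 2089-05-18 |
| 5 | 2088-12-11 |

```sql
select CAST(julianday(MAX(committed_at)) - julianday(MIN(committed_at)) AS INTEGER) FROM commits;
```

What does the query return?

MIN = 2087-12-18, MAX = 2089-12-17.
13 days remain in December 2087 after the 18th (31 − 18).
Full months from January 2088 through November 2089 contribute their day counts.
Then 17 days into December 2089.
Total: 13 + 31 + 29 + 31 + 30 + 31 + 30 + 31 + 31 + 30 + 31 + 30 + 31 + 31 + 28 + 31 + 30 + 31 + 30 + 31 + 31 + 30 + 31 + 30 + 17 = 730.

730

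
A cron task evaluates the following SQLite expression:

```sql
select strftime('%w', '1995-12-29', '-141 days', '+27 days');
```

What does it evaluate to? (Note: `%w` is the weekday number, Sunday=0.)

3

First apply '-141 days', '+27 days': 1995-12-29 → 1995-09-06.
1995-09-06 is a Wednesday; with Sunday=0 that is 3.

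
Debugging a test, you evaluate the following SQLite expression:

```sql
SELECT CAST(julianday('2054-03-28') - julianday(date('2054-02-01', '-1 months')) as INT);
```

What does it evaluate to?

Adding -1 month to 2054-02-01 gives 2054-01-01.
30 days remain in January 2054 after the 1st (31 − 1).
February 2054: 28 days.
Then 28 days into March 2054.
Total: 30 + 28 + 28 = 86.

86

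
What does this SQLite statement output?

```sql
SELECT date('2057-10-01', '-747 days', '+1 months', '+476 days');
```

Applying '-747 days' to 2057-10-01: counting 747 days back gives 2055-09-15.
Adding +1 month to 2055-09-15 gives 2055-10-15.
Applying '+476 days' to 2055-10-15: counting 476 days forward gives 2057-02-02.

2057-02-02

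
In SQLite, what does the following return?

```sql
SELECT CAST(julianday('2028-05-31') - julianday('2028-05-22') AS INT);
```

Both dates are in May 2028: 31 − 22 = 9.

9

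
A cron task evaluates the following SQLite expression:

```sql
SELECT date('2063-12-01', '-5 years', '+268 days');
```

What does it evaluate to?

Adding -5 years to 2063-12-01 gives 2058-12-01.
Applying '+268 days' to 2058-12-01: counting 268 days forward gives 2059-08-26.

2059-08-26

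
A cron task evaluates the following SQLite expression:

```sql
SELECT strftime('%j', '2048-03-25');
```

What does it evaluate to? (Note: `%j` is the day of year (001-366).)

Day-of-year for 2048-03-25: days since 2048-01-01 inclusive = 85, zero-padded to 085.

085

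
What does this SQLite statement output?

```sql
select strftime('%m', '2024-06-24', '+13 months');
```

First apply '+13 months': 2024-06-24 → 2025-07-24.
`%m` extracts the 2-digit month (01-12): 07.

07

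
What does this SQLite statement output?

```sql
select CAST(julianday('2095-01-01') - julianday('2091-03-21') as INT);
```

10 days remain in March 2091 after the 21st (31 − 21).
Full months from April 2091 through December 2094 contribute their day counts.
Then 1 day into January 2095.
Total: 10 + 30 + 31 + 30 + 31 + 31 + 30 + 31 + 30 + 31 + 31 + 29 + 31 + 30 + 31 + 30 + 31 + 31 + 30 + 31 + 30 + 31 + 31 + 28 + 31 + 30 + 31 + 30 + 31 + 31 + 30 + 31 + 30 + 31 + 31 + 28 + 31 + 30 + 31 + 30 + 31 + 31 + 30 + 31 + 30 + 31 + 1 = 1382.

1382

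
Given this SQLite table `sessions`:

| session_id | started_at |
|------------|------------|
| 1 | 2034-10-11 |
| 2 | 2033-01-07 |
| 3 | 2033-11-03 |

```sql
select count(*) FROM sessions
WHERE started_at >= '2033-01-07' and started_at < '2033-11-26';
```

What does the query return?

Rows in [2033-01-07, 2033-11-26): 2033-01-07, 2033-11-03 → 2 rows.

2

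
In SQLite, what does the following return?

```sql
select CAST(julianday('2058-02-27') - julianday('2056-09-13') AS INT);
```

532

17 days remain in September 2056 after the 13th (30 − 13).
Full months from October 2056 through January 2058 contribute their day counts.
Then 27 days into February 2058.
Total: 17 + 31 + 30 + 31 + 31 + 28 + 31 + 30 + 31 + 30 + 31 + 31 + 30 + 31 + 30 + 31 + 31 + 27 = 532.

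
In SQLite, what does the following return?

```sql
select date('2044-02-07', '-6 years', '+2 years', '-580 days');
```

2038-07-07

Adding -6 years to 2044-02-07 gives 2038-02-07.
Adding +2 years to 2038-02-07 gives 2040-02-07.
Applying '-580 days' to 2040-02-07: counting 580 days back gives 2038-07-07.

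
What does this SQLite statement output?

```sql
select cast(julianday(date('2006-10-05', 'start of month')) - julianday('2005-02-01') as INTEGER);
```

`start of month` rewinds 2006-10-05 to 2006-10-01.
27 days remain in February 2005 after the 1st (28 − 1).
Full months from March 2005 through September 2006 contribute their day counts.
Then 1 day into October 2006.
Total: 27 + 31 + 30 + 31 + 30 + 31 + 31 + 30 + 31 + 30 + 31 + 31 + 28 + 31 + 30 + 31 + 30 + 31 + 31 + 30 + 1 = 607.

607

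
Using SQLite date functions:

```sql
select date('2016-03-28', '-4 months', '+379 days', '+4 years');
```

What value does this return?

2020-12-11

Adding -4 months to 2016-03-28 gives 2015-11-28.
Applying '+379 days' to 2015-11-28: counting 379 days forward gives 2016-12-11.
Adding +4 years to 2016-12-11 gives 2020-12-11.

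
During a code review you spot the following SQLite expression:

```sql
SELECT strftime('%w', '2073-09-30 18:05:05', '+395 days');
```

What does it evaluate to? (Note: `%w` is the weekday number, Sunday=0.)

First apply '+395 days': 2073-09-30 18:05:05 → 2074-10-30 18:05:05.
2074-10-30 is a Tuesday; with Sunday=0 that is 2.

2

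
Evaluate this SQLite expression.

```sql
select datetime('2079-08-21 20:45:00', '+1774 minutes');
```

2079-08-23 02:19:00

1774 minutes = 29h 34m; +1774 minutes from 2079-08-21 20:45:00 is 2079-08-23 02:19:00 (crosses midnight).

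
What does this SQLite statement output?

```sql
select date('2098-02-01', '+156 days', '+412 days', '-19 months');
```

2098-01-23

Applying '+156 days' to 2098-02-01: counting 156 days forward gives 2098-07-07.
Applying '+412 days' to 2098-07-07: counting 412 days forward gives 2099-08-23.
Adding -19 months to 2099-08-23 gives 2098-01-23.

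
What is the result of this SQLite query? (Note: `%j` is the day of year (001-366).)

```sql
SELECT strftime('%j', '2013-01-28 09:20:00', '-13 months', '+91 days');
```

088

First apply '-13 months', '+91 days': 2013-01-28 09:20:00 → 2012-03-28 09:20:00.
Day-of-year for 2012-03-28: days since 2012-01-01 inclusive = 88, zero-padded to 088.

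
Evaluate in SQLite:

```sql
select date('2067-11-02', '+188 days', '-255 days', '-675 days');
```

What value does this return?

2065-10-21

Applying '+188 days' to 2067-11-02: counting 188 days forward gives 2068-05-08.
Applying '-255 days' to 2068-05-08: counting 255 days back gives 2067-08-27.
Applying '-675 days' to 2067-08-27: counting 675 days back gives 2065-10-21.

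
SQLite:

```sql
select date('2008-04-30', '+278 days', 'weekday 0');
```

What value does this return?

2009-02-08

Applying '+278 days' to 2008-04-30: counting 278 days forward gives 2009-02-02.
`weekday 0` advances to the next Sunday; 2009-02-02 is a Monday, so it moves forward to 2009-02-08.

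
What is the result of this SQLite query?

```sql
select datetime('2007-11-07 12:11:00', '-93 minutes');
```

2007-11-07 10:38:00

93 minutes = 1h 33m; -93 minutes from 2007-11-07 12:11:00 is 2007-11-07 10:38:00.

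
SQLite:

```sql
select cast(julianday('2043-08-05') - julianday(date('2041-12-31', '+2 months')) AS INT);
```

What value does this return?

520

Adding +2 months to 2041-12-31 targets 2042-02-31. February 2042 has only 28 days, so SQLite normalizes the 3-day overflow forward to 2042-03-03.
28 days remain in March 2042 after the 3rd (31 − 3).
Full months from April 2042 through July 2043 contribute their day counts.
Then 5 days into August 2043.
Total: 28 + 30 + 31 + 30 + 31 + 31 + 30 + 31 + 30 + 31 + 31 + 28 + 31 + 30 + 31 + 30 + 31 + 5 = 520.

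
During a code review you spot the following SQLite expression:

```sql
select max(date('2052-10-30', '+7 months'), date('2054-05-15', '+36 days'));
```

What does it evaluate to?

date('2052-10-30', '+7 months') → 2053-05-30.
date('2054-05-15', '+36 days') → 2054-06-20.
Later of the two is 2054-06-20.

2054-06-20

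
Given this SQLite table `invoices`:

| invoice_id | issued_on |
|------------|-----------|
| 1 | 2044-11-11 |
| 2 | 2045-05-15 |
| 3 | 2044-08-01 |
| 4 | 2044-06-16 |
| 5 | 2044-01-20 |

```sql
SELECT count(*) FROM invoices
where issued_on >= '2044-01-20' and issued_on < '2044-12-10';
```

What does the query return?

Rows in [2044-01-20, 2044-12-10): 2044-11-11, 2044-08-01, 2044-06-16, 2044-01-20 → 4 rows.

4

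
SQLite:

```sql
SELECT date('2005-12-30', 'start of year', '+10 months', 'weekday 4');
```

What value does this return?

2005-11-03

`start of year` rewinds 2005-12-30 to 2005-01-01.
Adding +10 months to 2005-01-01 gives 2005-11-01.
`weekday 4` advances to the next Thursday; 2005-11-01 is a Tuesday, so it moves forward to 2005-11-03.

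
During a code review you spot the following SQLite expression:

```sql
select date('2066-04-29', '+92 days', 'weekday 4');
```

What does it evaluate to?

2066-08-05

Applying '+92 days' to 2066-04-29: counting 92 days forward gives 2066-07-30.
`weekday 4` advances to the next Thursday; 2066-07-30 is a Friday, so it moves forward to 2066-08-05.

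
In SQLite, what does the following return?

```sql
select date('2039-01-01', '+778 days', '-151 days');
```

Applying '+778 days' to 2039-01-01: counting 778 days forward gives 2041-02-17.
Applying '-151 days' to 2041-02-17: counting 151 days back gives 2040-09-19.

2040-09-19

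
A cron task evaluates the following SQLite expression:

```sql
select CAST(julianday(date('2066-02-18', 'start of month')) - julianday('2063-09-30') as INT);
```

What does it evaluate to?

855

`start of month` rewinds 2066-02-18 to 2066-02-01.
0 days remain in September 2063 after the 30th (30 − 30).
Full months from October 2063 through January 2066 contribute their day counts.
Then 1 day into February 2066.
Total: 0 + 31 + 30 + 31 + 31 + 29 + 31 + 30 + 31 + 30 + 31 + 31 + 30 + 31 + 30 + 31 + 31 + 28 + 31 + 30 + 31 + 30 + 31 + 31 + 30 + 31 + 30 + 31 + 31 + 1 = 855.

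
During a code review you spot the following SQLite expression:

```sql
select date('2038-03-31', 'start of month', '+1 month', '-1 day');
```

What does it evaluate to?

`start of month` rewinds 2038-03-31 to 2038-03-01.
Adding +1 month to 2038-03-01 gives 2038-04-01.
Going back 1 day from 2038-04-01 reaches 2038-03-31 (last day of March, 31 days).

2038-03-31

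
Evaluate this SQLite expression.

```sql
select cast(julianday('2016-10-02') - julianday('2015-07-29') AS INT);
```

431

2 days remain in July 2015 after the 29th (31 − 29).
Full months from August 2015 through September 2016 contribute their day counts.
Then 2 days into October 2016.
Total: 2 + 31 + 30 + 31 + 30 + 31 + 31 + 29 + 31 + 30 + 31 + 30 + 31 + 31 + 30 + 2 = 431.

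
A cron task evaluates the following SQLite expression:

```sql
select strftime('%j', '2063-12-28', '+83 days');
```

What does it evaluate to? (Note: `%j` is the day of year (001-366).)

First apply '+83 days': 2063-12-28 → 2064-03-20.
Day-of-year for 2064-03-20: days since 2064-01-01 inclusive = 80, zero-padded to 080.

080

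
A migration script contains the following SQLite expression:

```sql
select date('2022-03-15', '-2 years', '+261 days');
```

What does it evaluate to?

Adding -2 years to 2022-03-15 gives 2020-03-15.
Applying '+261 days' to 2020-03-15: counting 261 days forward gives 2020-12-01.

2020-12-01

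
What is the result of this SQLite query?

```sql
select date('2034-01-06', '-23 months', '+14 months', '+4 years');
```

2037-04-06

Adding -23 months to 2034-01-06 gives 2032-02-06.
Adding +14 months to 2032-02-06 gives 2033-04-06.
Adding +4 years to 2033-04-06 gives 2037-04-06.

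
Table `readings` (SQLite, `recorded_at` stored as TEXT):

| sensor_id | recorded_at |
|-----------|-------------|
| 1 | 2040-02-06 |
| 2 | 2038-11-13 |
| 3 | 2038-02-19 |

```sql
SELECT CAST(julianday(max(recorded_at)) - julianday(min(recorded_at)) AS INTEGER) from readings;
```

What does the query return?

MIN = 2038-02-19, MAX = 2040-02-06.
9 days remain in February 2038 after the 19th (28 − 19).
Full months from March 2038 through January 2040 contribute their day counts.
Then 6 days into February 2040.
Total: 9 + 31 + 30 + 31 + 30 + 31 + 31 + 30 + 31 + 30 + 31 + 31 + 28 + 31 + 30 + 31 + 30 + 31 + 31 + 30 + 31 + 30 + 31 + 31 + 6 = 717.

717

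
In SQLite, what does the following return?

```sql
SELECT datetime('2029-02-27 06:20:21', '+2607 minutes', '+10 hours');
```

2029-03-01 11:47:21

2607 minutes = 43h 27m; +2607 minutes from 2029-02-27 06:20:21 is 2029-03-01 01:47:21 (crosses midnight).
+10 hours from 2029-03-01 01:47:21 is 2029-03-01 11:47:21.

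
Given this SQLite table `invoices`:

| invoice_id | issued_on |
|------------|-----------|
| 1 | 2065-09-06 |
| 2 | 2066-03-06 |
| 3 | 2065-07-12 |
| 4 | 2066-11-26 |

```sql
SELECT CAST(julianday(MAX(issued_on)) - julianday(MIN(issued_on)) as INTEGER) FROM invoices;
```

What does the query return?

502

MIN = 2065-07-12, MAX = 2066-11-26.
19 days remain in July 2065 after the 12th (31 − 12).
Full months from August 2065 through October 2066 contribute their day counts.
Then 26 days into November 2066.
Total: 19 + 31 + 30 + 31 + 30 + 31 + 31 + 28 + 31 + 30 + 31 + 30 + 31 + 31 + 30 + 31 + 26 = 502.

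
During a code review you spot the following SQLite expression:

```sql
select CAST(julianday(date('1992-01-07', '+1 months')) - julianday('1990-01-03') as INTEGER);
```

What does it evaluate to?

765

Adding +1 month to 1992-01-07 gives 1992-02-07.
28 days remain in January 1990 after the 3rd (31 − 3).
Full months from February 1990 through January 1992 contribute their day counts.
Then 7 days into February 1992.
Total: 28 + 28 + 31 + 30 + 31 + 30 + 31 + 31 + 30 + 31 + 30 + 31 + 31 + 28 + 31 + 30 + 31 + 30 + 31 + 31 + 30 + 31 + 30 + 31 + 31 + 7 = 765.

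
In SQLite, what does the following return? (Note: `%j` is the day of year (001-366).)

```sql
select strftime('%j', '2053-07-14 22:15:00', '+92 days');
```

First apply '+92 days': 2053-07-14 22:15:00 → 2053-10-14 22:15:00.
Day-of-year for 2053-10-14: days since 2053-01-01 inclusive = 287, zero-padded to 287.

287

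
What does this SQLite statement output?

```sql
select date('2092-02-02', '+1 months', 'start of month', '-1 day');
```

2092-02-29

Adding +1 month to 2092-02-02 gives 2092-03-02.
`start of month` rewinds 2092-03-02 to 2092-03-01.
Going back 1 day from 2092-03-01 reaches 2092-02-29 (last day of February, 29 days).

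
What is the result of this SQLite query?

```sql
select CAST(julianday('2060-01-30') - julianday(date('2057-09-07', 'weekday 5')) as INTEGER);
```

875

`weekday 5` advances to the next Friday; 2057-09-07 is already a Friday, so it stays at 2057-09-07.
23 days remain in September 2057 after the 7th (30 − 7).
Full months from October 2057 through December 2059 contribute their day counts.
Then 30 days into January 2060.
Total: 23 + 31 + 30 + 31 + 31 + 28 + 31 + 30 + 31 + 30 + 31 + 31 + 30 + 31 + 30 + 31 + 31 + 28 + 31 + 30 + 31 + 30 + 31 + 31 + 30 + 31 + 30 + 31 + 30 = 875.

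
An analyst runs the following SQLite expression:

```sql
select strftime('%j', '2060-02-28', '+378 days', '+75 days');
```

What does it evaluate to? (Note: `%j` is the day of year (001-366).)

146

First apply '+378 days', '+75 days': 2060-02-28 → 2061-05-26.
Day-of-year for 2061-05-26: days since 2061-01-01 inclusive = 146, zero-padded to 146.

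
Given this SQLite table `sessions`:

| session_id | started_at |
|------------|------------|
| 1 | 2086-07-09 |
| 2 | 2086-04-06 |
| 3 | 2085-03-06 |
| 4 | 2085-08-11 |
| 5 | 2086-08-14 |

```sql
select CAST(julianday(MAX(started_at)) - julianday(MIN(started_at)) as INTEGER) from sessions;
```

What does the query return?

MIN = 2085-03-06, MAX = 2086-08-14.
25 days remain in March 2085 after the 6th (31 − 6).
Full months from April 2085 through July 2086 contribute their day counts.
Then 14 days into August 2086.
Total: 25 + 30 + 31 + 30 + 31 + 31 + 30 + 31 + 30 + 31 + 31 + 28 + 31 + 30 + 31 + 30 + 31 + 14 = 526.

526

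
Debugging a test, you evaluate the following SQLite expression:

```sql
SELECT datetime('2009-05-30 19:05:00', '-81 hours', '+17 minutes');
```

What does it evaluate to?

-81 hours from 2009-05-30 19:05:00 is 2009-05-27 10:05:00 (crosses midnight).
+17 minutes from 2009-05-27 10:05:00 is 2009-05-27 10:22:00.

2009-05-27 10:22:00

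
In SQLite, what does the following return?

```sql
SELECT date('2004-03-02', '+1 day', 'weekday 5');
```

Advancing 1 more day within March lands on 2004-03-03.
`weekday 5` advances to the next Friday; 2004-03-03 is a Wednesday, so it moves forward to 2004-03-05.

2004-03-05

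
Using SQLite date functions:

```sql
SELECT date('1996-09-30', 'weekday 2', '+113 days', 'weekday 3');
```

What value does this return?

`weekday 2` advances to the next Tuesday; 1996-09-30 is a Monday, so it moves forward to 1996-10-01.
Applying '+113 days' to 1996-10-01: counting 113 days forward gives 1997-01-22.
`weekday 3` advances to the next Wednesday; 1997-01-22 is already a Wednesday, so it stays at 1997-01-22.

1997-01-22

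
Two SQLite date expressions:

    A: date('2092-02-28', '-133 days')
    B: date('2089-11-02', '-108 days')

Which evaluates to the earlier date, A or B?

B

A = 2091-10-18.
B = 2089-07-17.
B is earlier.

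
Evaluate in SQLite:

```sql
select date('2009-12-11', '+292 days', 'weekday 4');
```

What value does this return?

2010-09-30

Applying '+292 days' to 2009-12-11: counting 292 days forward gives 2010-09-29.
`weekday 4` advances to the next Thursday; 2010-09-29 is a Wednesday, so it moves forward to 2010-09-30.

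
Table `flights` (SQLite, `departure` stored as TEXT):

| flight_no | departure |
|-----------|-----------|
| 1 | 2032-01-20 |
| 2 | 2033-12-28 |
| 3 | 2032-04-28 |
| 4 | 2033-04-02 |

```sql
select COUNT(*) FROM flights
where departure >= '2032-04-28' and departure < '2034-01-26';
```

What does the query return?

Rows in [2032-04-28, 2034-01-26): 2033-12-28, 2032-04-28, 2033-04-02 → 3 rows.

3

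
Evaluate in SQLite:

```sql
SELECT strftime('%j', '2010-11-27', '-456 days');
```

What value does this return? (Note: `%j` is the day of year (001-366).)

First apply '-456 days': 2010-11-27 → 2009-08-28.
Day-of-year for 2009-08-28: days since 2009-01-01 inclusive = 240, zero-padded to 240.

240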